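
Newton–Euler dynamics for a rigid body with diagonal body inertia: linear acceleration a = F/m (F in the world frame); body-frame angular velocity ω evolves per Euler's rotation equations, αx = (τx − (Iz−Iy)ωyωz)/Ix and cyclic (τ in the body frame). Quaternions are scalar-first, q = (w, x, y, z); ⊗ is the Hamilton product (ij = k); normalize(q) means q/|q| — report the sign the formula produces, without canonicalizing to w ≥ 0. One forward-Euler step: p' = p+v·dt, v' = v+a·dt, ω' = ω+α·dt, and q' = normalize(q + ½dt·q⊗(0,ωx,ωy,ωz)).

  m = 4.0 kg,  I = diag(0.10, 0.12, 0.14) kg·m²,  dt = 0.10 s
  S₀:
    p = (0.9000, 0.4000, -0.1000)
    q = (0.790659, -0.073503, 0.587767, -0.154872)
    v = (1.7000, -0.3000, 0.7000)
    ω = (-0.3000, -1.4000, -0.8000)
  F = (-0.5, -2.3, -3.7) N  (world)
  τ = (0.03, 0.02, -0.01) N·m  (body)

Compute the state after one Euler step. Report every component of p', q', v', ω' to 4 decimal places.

a = (-0.1250, -0.5750, -0.9250)
p' = p + v·dt = (1.0700, 0.3700, -0.0300)
v' = v + a·dt = (1.6875, -0.3575, 0.6075)
(τ − ω×Iω)/I = (0.0760, 0.2467, -0.1314)
ω' = ω + α·dt = (-0.2924, -1.3753, -0.8131)
Hamilton product q⊗(0,ω) = (0.6769253, -0.9242321, -1.1192634, -0.3532929)
q + ½dt·q⊗(0,ω), renormalized = (0.8217, -0.1193, 0.5300, -0.1720)

p' = (1.0700, 0.3700, -0.0300)
q' = (0.8217, -0.1193, 0.5300, -0.1720)
v' = (1.6875, -0.3575, 0.6075)
ω' = (-0.2924, -1.3753, -0.8131)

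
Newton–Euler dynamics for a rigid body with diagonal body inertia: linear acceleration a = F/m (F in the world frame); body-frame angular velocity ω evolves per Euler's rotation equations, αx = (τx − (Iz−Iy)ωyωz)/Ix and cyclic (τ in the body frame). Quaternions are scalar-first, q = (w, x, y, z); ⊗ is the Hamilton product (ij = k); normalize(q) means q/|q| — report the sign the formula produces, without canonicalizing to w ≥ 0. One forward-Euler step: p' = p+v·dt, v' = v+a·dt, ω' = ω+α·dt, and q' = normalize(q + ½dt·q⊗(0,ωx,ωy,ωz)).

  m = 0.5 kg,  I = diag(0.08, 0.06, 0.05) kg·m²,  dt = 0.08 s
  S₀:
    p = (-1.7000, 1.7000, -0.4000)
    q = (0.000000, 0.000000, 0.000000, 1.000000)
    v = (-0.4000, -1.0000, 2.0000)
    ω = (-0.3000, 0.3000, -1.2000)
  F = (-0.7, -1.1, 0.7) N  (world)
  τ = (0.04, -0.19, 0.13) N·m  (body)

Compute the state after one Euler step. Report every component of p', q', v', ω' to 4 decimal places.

p' = (-1.7320, 1.6200, -0.2400)
q' = (0.0479, -0.0120, -0.0120, 0.9987)
v' = (-0.5120, -1.1760, 2.1120)
ω' = (-0.2636, 0.0323, -0.9949)

α = I⁻¹(τ − ω×Iω) = (0.4550, -3.3467, 2.5640)
new body rate ω' = (-0.2636, 0.0323, -0.9949)
q⊗(0,ω) = (1.2000000, -0.3000000, -0.3000000, 0.0000000)
q' = normalize(q + ½dt·q⊗(0,ω)) = (0.0479, -0.0120, -0.0120, 0.9987)
linear accel F/m = (-1.4000, -2.2000, 1.4000)
new position p' = (-1.7320, 1.6200, -0.2400)
v' = v + a·dt = (-0.5120, -1.1760, 2.1120)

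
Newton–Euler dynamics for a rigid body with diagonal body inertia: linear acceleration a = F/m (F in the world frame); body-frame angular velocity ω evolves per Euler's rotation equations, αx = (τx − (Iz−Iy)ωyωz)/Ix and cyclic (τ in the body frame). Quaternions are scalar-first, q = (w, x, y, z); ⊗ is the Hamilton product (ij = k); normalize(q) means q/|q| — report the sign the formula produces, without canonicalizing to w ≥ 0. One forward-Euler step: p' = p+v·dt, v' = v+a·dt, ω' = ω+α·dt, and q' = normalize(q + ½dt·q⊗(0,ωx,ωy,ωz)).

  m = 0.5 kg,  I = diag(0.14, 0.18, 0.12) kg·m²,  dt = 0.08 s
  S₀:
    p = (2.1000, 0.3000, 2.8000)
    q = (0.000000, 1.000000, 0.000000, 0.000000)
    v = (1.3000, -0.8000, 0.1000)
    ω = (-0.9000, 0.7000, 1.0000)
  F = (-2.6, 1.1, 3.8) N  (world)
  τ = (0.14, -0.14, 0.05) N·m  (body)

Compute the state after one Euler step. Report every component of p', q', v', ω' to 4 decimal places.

precession coupling ω×(Iω) = (-0.0420, -0.0180, -0.0252)
angular accel α = (1.3000, -0.6778, 0.6267)
ω' = ω + α·dt = (-0.7960, 0.6458, 1.0501)
q⊗(0,ω) = (0.9000000, 0.0000000, -1.0000000, 0.7000000)
q' = normalize(q + ½dt·q⊗(0,ω)) = (0.0359, 0.9982, -0.0399, 0.0279)
new position p' = (2.2040, 0.2360, 2.8080)
v' = v + a·dt = (0.8840, -0.6240, 0.7080)

p' = (2.2040, 0.2360, 2.8080)
q' = (0.0359, 0.9982, -0.0399, 0.0279)
v' = (0.8840, -0.6240, 0.7080)
ω' = (-0.7960, 0.6458, 1.0501)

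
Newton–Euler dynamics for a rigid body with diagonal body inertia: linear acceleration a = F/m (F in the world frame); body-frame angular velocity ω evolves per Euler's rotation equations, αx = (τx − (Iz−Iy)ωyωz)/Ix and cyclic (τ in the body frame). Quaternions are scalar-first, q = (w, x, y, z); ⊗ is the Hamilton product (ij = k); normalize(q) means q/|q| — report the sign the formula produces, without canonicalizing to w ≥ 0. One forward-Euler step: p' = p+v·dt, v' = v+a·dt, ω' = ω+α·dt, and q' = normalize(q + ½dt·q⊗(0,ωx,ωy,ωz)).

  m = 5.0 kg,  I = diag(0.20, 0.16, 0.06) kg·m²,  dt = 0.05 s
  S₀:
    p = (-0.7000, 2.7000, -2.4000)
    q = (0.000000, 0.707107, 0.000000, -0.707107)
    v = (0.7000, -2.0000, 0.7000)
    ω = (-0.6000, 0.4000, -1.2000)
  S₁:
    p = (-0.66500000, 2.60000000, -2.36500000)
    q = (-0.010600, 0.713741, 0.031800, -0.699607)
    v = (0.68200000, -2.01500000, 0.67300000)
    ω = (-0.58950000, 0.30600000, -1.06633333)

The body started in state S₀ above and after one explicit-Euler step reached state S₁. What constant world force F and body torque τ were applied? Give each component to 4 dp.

Δω = ω₁−ω₀ = (0.01050000, -0.09400000, 0.13366667)
applied torque τ = (0.0900, -0.2000, 0.1700)
Δv = v₁−v₀ = (-0.01800000, -0.01500000, -0.02700000)
applied force F = (-1.8000, -1.5000, -2.7000)

F = (-1.8000, -1.5000, -2.7000)
τ = (0.0900, -0.2000, 0.1700)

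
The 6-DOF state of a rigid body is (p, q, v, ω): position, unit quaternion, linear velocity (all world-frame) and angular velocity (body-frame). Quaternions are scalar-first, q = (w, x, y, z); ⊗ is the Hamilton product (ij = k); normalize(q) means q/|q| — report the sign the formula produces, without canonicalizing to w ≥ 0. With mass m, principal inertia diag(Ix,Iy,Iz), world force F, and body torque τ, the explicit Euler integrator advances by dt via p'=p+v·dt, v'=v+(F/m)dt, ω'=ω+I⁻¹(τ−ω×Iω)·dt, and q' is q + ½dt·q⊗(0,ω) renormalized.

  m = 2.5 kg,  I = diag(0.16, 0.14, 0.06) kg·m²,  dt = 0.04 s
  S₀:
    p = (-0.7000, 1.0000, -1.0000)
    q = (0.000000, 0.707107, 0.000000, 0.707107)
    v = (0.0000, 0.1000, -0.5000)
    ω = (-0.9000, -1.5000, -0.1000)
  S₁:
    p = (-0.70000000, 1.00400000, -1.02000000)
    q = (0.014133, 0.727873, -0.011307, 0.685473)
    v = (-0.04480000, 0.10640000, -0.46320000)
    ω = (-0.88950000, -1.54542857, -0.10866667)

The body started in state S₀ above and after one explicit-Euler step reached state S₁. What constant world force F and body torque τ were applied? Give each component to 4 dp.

F = (-2.8000, 0.4000, 2.3000)
τ = (0.0300, -0.1500, -0.0400)

velocity change Δv = (-0.04480000, 0.00640000, 0.03680000)
applied force F = (-2.8000, 0.4000, 2.3000)
ω₁ − ω₀ = (0.01050000, -0.04542857, -0.00866667)
precession coupling = (-0.0120, 0.0090, -0.0270)
applied torque τ = (0.0300, -0.1500, -0.0400)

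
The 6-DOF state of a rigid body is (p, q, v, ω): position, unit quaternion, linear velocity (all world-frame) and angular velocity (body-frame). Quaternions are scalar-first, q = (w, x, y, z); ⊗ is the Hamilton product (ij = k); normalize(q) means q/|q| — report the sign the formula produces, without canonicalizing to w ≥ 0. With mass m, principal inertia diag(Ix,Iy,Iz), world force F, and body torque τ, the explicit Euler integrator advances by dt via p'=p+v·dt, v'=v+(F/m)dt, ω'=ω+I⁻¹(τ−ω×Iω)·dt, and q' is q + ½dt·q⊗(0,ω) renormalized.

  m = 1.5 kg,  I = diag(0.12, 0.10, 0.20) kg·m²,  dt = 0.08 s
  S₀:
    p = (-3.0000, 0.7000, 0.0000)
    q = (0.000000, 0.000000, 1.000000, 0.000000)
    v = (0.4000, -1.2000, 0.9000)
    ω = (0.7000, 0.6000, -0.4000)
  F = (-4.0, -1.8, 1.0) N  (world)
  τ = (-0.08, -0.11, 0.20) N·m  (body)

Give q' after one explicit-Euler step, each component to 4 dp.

Hamilton product q⊗(0,ω) = (-0.6000000, -0.4000000, 0.0000000, -0.7000000)
q' = normalize(q + ½dt·q⊗(0,ω)) = (-0.0240, -0.0160, 0.9992, -0.0280)

q' = (-0.0240, -0.0160, 0.9992, -0.0280)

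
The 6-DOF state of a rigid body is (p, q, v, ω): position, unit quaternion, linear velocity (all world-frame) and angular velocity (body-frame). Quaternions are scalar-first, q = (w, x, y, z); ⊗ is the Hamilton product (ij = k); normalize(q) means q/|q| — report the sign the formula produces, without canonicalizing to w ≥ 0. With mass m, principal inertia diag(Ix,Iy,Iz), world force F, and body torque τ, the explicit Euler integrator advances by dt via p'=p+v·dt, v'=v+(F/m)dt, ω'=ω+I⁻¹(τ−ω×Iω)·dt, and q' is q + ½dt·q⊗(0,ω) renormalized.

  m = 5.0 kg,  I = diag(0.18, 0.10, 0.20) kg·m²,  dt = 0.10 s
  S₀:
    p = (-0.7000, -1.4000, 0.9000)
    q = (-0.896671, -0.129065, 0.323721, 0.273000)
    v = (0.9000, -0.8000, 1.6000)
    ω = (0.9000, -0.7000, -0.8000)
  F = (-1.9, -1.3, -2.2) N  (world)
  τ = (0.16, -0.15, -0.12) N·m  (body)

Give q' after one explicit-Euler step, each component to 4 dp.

2q̇ = q⊗(0,ω) = (0.5611632, -0.8748807, 0.7701177, 0.5163334)
updated quaternion q' = (-0.8665, -0.1724, 0.3614, 0.2981)

q' = (-0.8665, -0.1724, 0.3614, 0.2981)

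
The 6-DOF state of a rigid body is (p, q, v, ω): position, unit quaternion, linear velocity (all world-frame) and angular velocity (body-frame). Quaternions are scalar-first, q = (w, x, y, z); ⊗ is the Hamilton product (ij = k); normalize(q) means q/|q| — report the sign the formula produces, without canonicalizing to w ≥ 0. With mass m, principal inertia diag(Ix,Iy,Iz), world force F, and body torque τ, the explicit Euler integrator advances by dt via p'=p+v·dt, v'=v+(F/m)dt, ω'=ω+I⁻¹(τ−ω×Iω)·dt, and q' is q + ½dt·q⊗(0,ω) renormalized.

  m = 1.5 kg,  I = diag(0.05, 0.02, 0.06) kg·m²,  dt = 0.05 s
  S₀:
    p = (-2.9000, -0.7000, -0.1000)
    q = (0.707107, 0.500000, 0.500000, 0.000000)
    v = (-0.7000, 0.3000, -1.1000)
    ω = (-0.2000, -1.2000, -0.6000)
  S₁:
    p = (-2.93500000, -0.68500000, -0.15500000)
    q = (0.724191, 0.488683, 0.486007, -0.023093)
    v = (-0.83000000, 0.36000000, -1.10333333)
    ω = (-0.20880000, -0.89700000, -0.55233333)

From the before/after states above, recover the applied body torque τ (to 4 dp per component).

τ = (0.0200, 0.1200, 0.0500)

Δω = ω₁−ω₀ = (-0.00880000, 0.30300000, 0.04766667)
precession coupling = (0.0288, -0.0012, -0.0072)
I·α + gyro = (0.0200, 0.1200, 0.0500)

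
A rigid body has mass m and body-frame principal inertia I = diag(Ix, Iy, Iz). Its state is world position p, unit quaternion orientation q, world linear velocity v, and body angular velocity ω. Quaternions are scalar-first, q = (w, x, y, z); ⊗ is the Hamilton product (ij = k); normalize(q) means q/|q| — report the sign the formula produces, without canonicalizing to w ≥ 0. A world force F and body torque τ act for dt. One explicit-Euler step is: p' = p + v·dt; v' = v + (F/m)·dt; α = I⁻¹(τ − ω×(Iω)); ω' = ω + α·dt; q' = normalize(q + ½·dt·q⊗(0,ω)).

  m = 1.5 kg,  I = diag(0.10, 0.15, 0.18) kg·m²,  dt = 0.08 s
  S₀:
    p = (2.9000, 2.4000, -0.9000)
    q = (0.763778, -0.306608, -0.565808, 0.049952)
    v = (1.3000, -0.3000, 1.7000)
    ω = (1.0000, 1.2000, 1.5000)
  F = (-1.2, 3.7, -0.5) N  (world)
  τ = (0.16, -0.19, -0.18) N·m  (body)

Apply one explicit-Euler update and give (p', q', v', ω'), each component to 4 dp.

linear accel F/m = (-0.8000, 2.4667, -0.3333)
new position p' = (3.0040, 2.3760, -0.7640)
v' = v + a·dt = (1.2360, -0.1027, 1.6733)
α = I⁻¹(τ − ω×Iω) = (1.0600, -0.4667, -1.3333)
new body rate ω' = (1.0848, 1.1627, 1.3933)
q⊗(0,ω) = (0.9106496, -0.1448764, 1.4263976, 1.3435454)
updated quaternion q' = (0.7972, -0.3112, -0.5069, 0.1033)

p' = (3.0040, 2.3760, -0.7640)
q' = (0.7972, -0.3112, -0.5069, 0.1033)
v' = (1.2360, -0.1027, 1.6733)
ω' = (1.0848, 1.1627, 1.3933)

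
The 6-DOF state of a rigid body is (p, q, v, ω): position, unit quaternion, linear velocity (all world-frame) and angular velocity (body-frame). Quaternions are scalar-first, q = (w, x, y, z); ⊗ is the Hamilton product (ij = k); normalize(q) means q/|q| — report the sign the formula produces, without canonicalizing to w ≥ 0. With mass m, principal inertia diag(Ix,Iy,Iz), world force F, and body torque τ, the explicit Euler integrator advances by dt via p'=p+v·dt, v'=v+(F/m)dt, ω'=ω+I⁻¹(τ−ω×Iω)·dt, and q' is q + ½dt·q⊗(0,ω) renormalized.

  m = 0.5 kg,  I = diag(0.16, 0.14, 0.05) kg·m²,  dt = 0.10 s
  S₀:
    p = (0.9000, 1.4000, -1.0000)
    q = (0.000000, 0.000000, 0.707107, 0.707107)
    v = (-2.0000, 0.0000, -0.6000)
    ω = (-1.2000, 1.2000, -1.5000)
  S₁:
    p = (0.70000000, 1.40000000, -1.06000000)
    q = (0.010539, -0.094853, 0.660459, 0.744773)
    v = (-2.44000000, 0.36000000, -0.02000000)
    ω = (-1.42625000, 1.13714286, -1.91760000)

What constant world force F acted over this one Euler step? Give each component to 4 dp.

Δv = v₁−v₀ = (-0.44000000, 0.36000000, 0.58000000)
F = m·Δv/dt = (-2.2000, 1.8000, 2.9000)

F = (-2.2000, 1.8000, 2.9000)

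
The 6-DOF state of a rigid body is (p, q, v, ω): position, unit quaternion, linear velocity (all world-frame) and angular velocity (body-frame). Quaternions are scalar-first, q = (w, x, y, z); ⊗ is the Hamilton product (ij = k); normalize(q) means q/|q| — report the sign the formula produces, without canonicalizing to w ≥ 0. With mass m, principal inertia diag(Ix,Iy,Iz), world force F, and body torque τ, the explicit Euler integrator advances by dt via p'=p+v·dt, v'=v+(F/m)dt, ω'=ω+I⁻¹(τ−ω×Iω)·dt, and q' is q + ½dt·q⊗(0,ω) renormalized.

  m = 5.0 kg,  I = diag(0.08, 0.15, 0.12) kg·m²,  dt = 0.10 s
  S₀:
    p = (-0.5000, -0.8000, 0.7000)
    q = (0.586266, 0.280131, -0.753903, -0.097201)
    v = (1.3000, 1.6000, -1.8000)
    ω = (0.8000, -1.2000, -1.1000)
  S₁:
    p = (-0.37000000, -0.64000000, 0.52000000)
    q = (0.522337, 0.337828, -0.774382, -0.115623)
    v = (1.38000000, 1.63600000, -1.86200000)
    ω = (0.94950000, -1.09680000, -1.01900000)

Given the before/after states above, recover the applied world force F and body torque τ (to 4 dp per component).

velocity change Δv = (0.08000000, 0.03600000, -0.06200000)
m·(v₁−v₀)/dt = (4.0000, 1.8000, -3.1000)
Δω = ω₁−ω₀ = (0.14950000, 0.10320000, 0.08100000)
precession coupling = (-0.0396, 0.0352, -0.0672)
τ = I·(Δω/dt) + ω₀×(Iω₀) = (0.0800, 0.1900, 0.0300)

F = (4.0000, 1.8000, -3.1000)
τ = (0.0800, 0.1900, 0.0300)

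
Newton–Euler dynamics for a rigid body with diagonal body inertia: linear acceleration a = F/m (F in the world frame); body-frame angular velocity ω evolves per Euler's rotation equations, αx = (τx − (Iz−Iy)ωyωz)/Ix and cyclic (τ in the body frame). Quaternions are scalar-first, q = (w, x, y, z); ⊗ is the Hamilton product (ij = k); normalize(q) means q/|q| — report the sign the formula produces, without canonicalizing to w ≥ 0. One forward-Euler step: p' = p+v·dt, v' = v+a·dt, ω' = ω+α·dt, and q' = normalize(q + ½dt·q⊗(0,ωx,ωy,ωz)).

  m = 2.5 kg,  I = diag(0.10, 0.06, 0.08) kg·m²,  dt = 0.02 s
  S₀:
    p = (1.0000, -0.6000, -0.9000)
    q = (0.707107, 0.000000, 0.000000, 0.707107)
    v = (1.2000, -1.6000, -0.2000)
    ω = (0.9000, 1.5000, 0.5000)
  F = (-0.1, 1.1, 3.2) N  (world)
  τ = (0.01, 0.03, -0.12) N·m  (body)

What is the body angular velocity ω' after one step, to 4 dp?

ω' = (0.8990, 1.5070, 0.4835)

gyro term ω×Iω = (0.0150, 0.0090, -0.0540)
α = I⁻¹(τ − ω×Iω) = (-0.0500, 0.3500, -0.8250)
new body rate ω' = (0.8990, 1.5070, 0.4835)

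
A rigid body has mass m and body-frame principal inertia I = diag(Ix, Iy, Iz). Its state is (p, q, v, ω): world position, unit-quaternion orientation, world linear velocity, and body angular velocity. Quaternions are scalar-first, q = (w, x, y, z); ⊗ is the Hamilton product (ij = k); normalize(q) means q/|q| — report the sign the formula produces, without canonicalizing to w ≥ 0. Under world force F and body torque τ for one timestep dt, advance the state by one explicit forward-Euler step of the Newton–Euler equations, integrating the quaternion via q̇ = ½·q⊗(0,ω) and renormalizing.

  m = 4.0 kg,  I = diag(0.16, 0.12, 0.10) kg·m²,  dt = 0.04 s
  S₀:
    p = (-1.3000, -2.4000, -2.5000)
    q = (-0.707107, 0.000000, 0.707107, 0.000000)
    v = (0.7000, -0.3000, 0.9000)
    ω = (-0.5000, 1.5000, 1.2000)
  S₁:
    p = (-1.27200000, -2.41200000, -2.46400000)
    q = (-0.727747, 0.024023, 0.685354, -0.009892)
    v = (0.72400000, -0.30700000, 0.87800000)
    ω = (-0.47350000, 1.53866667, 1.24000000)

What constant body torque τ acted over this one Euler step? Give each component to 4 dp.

τ = (0.0700, 0.0800, 0.1300)

ω₁ − ω₀ = (0.02650000, 0.03866667, 0.04000000)
I·α + gyro = (0.0700, 0.0800, 0.1300)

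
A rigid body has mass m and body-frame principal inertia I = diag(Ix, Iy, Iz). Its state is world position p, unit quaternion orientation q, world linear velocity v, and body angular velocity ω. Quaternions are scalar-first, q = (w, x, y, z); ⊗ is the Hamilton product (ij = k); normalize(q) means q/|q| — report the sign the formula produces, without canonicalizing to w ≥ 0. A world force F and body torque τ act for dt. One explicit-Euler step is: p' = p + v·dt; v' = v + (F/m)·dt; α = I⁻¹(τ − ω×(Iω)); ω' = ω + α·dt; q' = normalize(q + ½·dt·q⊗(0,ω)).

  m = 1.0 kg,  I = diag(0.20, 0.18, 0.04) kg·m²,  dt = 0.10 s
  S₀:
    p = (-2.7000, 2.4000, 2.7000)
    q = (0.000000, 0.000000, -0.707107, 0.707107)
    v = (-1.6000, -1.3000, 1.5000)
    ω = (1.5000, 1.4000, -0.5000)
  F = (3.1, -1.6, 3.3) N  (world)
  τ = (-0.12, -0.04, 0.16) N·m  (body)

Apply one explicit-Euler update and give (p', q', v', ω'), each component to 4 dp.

p' = (-2.8600, 2.2700, 2.8500)
q' = (0.0668, -0.0316, -0.6505, 0.7559)
v' = (-1.2900, -1.4600, 1.8300)
ω' = (1.3910, 1.4444, 0.0050)

(τ − ω×Iω)/I = (-1.0900, 0.4444, 5.0500)
ω + α·dt = (1.3910, 1.4444, 0.0050)
2q̇ = q⊗(0,ω) = (1.3435033, -0.6363963, 1.0606605, 1.0606605)
q' = normalize(q + ½dt·q⊗(0,ω)) = (0.0668, -0.0316, -0.6505, 0.7559)
p' = p + v·dt = (-2.8600, 2.2700, 2.8500)
v' = v + a·dt = (-1.2900, -1.4600, 1.8300)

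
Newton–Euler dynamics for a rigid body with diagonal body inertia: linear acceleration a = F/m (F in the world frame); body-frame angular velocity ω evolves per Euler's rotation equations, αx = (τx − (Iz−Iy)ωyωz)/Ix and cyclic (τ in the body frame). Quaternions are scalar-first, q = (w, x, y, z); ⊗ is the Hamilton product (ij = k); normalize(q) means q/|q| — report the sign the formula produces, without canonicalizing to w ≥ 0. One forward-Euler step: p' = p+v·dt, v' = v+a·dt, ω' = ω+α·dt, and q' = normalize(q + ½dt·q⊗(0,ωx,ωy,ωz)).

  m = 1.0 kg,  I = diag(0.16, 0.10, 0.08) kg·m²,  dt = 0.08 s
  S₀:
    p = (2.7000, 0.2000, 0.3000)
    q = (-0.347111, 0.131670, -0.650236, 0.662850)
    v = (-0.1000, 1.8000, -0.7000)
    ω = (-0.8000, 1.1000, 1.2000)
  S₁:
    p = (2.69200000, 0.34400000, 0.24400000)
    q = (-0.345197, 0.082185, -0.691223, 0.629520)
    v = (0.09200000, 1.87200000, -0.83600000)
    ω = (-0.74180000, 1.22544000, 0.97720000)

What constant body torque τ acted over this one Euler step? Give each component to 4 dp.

Δω = ω₁−ω₀ = (0.05820000, 0.12544000, -0.22280000)
applied torque τ = (0.0900, 0.0800, -0.1700)

τ = (0.0900, 0.0800, -0.1700)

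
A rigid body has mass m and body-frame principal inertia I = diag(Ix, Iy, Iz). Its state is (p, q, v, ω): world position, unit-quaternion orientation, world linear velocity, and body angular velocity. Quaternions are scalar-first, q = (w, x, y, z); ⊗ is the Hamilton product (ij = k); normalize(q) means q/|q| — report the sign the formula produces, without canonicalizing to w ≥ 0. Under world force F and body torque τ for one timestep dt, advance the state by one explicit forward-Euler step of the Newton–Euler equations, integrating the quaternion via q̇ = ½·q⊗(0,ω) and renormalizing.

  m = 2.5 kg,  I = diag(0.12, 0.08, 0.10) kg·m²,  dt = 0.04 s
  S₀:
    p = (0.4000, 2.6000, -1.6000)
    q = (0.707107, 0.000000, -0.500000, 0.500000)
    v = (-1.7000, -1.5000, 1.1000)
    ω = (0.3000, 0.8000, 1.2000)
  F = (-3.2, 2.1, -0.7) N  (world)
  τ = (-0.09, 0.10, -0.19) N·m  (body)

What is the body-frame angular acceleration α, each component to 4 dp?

gyro term ω×Iω = (0.0192, 0.0072, -0.0096)
α = I⁻¹(τ − ω×Iω) = (-0.9100, 1.1600, -1.8040)

α = (-0.9100, 1.1600, -1.8040)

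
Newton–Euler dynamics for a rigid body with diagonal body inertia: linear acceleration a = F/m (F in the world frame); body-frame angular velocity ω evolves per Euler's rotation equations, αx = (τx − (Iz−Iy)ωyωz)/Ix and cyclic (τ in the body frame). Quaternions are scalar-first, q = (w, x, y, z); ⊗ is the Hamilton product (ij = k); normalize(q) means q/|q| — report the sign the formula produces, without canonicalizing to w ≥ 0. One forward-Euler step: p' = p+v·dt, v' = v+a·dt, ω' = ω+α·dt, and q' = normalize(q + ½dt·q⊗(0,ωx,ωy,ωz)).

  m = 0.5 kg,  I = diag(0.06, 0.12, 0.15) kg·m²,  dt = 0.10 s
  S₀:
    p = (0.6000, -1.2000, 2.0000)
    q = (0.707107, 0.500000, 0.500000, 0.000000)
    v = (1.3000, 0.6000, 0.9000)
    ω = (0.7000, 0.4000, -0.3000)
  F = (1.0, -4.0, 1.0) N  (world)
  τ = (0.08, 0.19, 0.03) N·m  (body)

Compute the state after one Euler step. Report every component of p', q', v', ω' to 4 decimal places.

gyro term ω×Iω = (-0.0036, 0.0189, 0.0168)
α = I⁻¹(τ − ω×Iω) = (1.3933, 1.4258, 0.0880)
ω' = ω + α·dt = (0.8393, 0.5426, -0.2912)
q⊗(0,ω) = (-0.5500000, 0.3449749, 0.4328428, -0.3621321)
updated quaternion q' = (0.6790, 0.5168, 0.5212, -0.0181)
p + v·dt = (0.7300, -1.1400, 2.0900)
new velocity v' = (1.5000, -0.2000, 1.1000)

p' = (0.7300, -1.1400, 2.0900)
q' = (0.6790, 0.5168, 0.5212, -0.0181)
v' = (1.5000, -0.2000, 1.1000)
ω' = (0.8393, 0.5426, -0.2912)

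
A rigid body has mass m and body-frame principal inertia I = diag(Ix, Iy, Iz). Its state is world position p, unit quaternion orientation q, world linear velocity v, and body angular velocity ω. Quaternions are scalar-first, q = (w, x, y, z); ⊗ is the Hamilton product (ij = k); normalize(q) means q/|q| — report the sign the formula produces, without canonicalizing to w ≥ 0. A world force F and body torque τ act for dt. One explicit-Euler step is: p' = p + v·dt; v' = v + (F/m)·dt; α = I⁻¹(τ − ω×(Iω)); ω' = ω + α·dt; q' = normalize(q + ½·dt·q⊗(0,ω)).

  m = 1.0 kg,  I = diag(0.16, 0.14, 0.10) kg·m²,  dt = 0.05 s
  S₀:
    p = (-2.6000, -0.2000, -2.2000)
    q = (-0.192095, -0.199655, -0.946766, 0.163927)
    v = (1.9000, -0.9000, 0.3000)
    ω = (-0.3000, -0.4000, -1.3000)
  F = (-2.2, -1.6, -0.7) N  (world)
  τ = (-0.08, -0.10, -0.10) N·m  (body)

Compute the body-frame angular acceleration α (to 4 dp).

α = (-0.3700, -0.8814, -0.9760)

ω×(Iω) gyroscopic = (-0.0208, 0.0234, -0.0024)
angular accel α = (-0.3700, -0.8814, -0.9760)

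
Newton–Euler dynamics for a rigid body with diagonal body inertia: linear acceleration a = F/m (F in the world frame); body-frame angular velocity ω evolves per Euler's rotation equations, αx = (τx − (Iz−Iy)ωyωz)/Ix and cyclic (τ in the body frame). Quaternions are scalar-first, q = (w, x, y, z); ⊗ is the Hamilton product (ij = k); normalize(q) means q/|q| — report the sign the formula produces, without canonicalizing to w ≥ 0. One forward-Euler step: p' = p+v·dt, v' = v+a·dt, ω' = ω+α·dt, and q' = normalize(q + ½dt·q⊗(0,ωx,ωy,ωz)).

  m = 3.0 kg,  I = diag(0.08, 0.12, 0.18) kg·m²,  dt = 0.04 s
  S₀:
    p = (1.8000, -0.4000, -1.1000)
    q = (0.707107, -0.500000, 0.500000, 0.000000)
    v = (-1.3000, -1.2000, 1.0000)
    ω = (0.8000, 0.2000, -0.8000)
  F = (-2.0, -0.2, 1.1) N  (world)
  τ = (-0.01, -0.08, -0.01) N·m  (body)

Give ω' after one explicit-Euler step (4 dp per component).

ω' = (0.7998, 0.1520, -0.8036)

angular accel α = (-0.0050, -1.2000, -0.0911)
ω + α·dt = (0.7998, 0.1520, -0.8036)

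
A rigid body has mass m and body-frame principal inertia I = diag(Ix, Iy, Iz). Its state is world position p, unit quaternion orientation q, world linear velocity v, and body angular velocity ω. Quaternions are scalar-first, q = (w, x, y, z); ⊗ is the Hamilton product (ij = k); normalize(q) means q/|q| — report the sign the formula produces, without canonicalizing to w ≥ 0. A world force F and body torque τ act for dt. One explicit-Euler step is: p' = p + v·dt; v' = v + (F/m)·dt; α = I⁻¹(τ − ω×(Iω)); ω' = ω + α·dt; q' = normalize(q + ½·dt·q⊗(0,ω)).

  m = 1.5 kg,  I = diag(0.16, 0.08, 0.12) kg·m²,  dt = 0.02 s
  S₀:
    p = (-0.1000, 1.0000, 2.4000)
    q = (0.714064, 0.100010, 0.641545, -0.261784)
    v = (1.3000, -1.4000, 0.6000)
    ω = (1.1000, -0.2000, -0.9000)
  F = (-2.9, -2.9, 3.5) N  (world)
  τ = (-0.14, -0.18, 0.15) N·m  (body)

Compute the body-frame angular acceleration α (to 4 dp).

ω×(Iω) gyroscopic = (0.0072, -0.0396, 0.0176)
α = I⁻¹(τ − ω×Iω) = (-0.9200, -1.7550, 1.1033)

α = (-0.9200, -1.7550, 1.1033)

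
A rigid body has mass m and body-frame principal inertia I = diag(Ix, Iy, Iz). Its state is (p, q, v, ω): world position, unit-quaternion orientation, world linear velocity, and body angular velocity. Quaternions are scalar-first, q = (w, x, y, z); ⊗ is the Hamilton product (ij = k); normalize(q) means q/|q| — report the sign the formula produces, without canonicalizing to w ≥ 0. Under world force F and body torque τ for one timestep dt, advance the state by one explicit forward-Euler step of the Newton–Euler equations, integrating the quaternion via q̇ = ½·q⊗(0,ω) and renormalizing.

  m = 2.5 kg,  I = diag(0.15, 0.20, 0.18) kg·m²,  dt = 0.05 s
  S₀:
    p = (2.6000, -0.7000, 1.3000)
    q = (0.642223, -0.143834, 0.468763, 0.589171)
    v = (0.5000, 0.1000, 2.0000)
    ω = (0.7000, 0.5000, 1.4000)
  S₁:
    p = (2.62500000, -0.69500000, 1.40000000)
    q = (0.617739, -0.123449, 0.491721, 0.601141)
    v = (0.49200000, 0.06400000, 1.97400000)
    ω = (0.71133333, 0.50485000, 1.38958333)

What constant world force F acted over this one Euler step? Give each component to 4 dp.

v₁ − v₀ = (-0.00800000, -0.03600000, -0.02600000)
m·(v₁−v₀)/dt = (-0.4000, -1.8000, -1.3000)

F = (-0.4000, -1.8000, -1.3000)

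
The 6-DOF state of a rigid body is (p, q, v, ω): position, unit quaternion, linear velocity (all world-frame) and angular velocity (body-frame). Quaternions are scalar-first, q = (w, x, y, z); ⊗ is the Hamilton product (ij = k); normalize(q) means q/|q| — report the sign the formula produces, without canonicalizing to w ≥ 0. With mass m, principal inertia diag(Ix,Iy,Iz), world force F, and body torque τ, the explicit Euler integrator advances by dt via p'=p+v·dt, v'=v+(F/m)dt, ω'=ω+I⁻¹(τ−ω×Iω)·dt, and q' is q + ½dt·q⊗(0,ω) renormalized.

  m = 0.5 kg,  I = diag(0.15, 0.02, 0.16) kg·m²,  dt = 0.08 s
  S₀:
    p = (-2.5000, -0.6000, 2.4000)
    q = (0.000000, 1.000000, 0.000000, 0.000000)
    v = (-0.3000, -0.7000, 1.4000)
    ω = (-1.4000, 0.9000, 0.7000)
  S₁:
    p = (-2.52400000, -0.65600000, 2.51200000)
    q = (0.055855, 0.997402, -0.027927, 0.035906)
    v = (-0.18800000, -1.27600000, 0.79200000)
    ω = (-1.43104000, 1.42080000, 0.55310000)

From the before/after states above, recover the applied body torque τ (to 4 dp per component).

Δω = ω₁−ω₀ = (-0.03104000, 0.52080000, -0.14690000)
precession coupling = (0.0882, 0.0098, 0.1638)
I·α + gyro = (0.0300, 0.1400, -0.1300)

τ = (0.0300, 0.1400, -0.1300)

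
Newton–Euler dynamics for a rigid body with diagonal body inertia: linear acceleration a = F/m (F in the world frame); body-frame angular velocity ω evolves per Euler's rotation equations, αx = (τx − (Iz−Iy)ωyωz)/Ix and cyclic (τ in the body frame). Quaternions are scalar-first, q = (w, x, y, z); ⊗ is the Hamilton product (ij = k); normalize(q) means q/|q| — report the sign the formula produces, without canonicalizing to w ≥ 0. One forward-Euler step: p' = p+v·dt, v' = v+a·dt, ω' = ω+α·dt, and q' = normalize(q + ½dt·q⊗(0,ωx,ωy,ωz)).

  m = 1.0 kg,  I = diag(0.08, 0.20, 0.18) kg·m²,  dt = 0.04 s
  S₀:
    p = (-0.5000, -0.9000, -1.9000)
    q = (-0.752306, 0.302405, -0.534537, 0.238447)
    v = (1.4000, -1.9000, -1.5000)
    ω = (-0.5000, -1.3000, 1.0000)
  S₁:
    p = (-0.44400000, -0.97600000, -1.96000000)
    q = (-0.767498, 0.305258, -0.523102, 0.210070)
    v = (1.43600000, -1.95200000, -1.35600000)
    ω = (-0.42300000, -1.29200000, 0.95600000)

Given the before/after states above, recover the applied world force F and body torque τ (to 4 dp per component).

Δv = v₁−v₀ = (0.03600000, -0.05200000, 0.14400000)
F = m·Δv/dt = (0.9000, -1.3000, 3.6000)
ω₁ − ω₀ = (0.07700000, 0.00800000, -0.04400000)
precession coupling = (0.0260, 0.0500, 0.0780)
applied torque τ = (0.1800, 0.0900, -0.1200)

F = (0.9000, -1.3000, 3.6000)
τ = (0.1800, 0.0900, -0.1200)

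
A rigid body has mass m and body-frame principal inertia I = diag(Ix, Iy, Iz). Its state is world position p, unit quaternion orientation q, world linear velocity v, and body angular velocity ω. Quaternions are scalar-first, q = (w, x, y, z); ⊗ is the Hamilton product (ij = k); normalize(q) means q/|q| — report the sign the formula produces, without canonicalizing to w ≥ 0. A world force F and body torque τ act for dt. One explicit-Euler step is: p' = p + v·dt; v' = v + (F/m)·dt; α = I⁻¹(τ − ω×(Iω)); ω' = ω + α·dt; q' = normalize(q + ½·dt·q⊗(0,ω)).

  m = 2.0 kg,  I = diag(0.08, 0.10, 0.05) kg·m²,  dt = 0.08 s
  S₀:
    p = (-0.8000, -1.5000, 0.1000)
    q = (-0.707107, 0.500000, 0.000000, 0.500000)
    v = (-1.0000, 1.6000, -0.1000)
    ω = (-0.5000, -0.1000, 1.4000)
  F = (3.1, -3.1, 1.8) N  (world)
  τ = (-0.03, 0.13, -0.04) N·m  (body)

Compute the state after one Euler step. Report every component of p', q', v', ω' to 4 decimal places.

(τ − ω×Iω)/I = (-0.4625, 1.5100, -0.8200)
ω' = ω + α·dt = (-0.5370, 0.0208, 1.3344)
Hamilton product q⊗(0,ω) = (-0.4500000, 0.4035535, -0.8792893, -1.0399498)
updated quaternion q' = (-0.7238, 0.5152, -0.0351, 0.4576)
new position p' = (-0.8800, -1.3720, 0.0920)
v + (F/m)dt = (-0.8760, 1.4760, -0.0280)

p' = (-0.8800, -1.3720, 0.0920)
q' = (-0.7238, 0.5152, -0.0351, 0.4576)
v' = (-0.8760, 1.4760, -0.0280)
ω' = (-0.5370, 0.0208, 1.3344)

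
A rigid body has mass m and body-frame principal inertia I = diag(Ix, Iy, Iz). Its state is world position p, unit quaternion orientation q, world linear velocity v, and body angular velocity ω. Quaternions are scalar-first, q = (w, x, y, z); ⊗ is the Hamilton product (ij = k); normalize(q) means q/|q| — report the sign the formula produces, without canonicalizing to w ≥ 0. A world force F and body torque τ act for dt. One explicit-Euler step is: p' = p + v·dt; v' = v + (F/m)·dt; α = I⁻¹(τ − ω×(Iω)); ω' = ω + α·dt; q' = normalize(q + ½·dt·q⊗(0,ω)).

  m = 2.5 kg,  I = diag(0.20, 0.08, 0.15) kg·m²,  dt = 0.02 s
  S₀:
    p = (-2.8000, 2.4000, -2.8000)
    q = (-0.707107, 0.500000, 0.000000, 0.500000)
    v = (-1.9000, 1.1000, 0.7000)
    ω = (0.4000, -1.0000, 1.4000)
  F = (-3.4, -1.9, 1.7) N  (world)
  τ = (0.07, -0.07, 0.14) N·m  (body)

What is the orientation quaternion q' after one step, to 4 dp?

q' = (-0.7160, 0.5021, 0.0021, 0.4850)

2q̇ = q⊗(0,ω) = (-0.9000000, 0.2171572, 0.2071070, -1.4899498)
updated quaternion q' = (-0.7160, 0.5021, 0.0021, 0.4850)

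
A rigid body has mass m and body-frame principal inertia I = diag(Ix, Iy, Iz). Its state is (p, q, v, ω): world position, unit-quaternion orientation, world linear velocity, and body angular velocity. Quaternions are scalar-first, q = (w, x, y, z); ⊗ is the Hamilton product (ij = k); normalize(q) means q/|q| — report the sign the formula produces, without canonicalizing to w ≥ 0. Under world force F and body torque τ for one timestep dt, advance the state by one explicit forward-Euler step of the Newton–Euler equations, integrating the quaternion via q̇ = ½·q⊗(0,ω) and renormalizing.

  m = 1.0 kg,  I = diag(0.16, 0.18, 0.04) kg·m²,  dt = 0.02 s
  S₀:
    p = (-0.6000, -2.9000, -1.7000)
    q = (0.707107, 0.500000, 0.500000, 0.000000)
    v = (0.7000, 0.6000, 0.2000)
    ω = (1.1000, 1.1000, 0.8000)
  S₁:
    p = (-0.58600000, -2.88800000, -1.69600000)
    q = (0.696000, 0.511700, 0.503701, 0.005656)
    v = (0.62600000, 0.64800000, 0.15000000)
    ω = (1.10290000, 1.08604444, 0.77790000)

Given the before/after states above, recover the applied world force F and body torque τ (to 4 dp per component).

F = (-3.7000, 2.4000, -2.5000)
τ = (-0.1000, -0.0200, -0.0200)

ω₁ − ω₀ = (0.00290000, -0.01395556, -0.02210000)
gyro term ω₀×Iω₀ = (-0.1232, 0.1056, 0.0242)
I·α + gyro = (-0.1000, -0.0200, -0.0200)
velocity change Δv = (-0.07400000, 0.04800000, -0.05000000)
m·(v₁−v₀)/dt = (-3.7000, 2.4000, -2.5000)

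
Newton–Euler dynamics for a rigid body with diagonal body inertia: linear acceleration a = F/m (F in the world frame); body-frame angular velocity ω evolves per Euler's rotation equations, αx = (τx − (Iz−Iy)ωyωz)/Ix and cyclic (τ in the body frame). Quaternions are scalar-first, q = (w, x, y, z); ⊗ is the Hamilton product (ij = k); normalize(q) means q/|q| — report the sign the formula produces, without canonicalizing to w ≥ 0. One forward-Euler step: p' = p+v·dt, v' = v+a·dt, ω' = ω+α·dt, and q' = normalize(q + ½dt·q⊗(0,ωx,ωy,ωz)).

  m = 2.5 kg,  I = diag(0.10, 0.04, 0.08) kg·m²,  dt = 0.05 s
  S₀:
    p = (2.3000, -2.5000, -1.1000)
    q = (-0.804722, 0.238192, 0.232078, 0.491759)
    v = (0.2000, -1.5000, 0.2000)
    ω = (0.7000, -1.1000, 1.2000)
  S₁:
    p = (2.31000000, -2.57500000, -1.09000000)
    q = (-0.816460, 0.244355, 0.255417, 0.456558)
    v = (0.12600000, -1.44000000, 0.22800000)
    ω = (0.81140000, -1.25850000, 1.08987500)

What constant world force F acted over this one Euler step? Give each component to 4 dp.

v₁ − v₀ = (-0.07400000, 0.06000000, 0.02800000)
m·(v₁−v₀)/dt = (-3.7000, 3.0000, 1.4000)

F = (-3.7000, 3.0000, 1.4000)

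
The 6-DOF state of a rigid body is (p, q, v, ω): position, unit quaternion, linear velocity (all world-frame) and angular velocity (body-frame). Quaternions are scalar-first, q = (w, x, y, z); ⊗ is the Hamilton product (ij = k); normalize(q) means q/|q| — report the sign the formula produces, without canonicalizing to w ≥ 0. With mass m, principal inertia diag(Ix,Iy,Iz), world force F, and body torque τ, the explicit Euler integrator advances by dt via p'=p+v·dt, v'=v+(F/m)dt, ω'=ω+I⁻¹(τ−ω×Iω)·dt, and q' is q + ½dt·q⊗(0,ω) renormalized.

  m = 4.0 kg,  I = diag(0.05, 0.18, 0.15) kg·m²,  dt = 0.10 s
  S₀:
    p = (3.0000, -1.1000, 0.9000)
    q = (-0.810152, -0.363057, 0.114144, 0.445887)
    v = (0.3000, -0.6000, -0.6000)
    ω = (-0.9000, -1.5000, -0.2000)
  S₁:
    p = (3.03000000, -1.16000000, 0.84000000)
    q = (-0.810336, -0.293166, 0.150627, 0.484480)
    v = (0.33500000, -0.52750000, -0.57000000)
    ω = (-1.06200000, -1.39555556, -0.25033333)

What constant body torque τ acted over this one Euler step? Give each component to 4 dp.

rate change Δω = (-0.16200000, 0.10444444, -0.05033333)
I·α + gyro = (-0.0900, 0.1700, 0.1000)

τ = (-0.0900, 0.1700, 0.1000)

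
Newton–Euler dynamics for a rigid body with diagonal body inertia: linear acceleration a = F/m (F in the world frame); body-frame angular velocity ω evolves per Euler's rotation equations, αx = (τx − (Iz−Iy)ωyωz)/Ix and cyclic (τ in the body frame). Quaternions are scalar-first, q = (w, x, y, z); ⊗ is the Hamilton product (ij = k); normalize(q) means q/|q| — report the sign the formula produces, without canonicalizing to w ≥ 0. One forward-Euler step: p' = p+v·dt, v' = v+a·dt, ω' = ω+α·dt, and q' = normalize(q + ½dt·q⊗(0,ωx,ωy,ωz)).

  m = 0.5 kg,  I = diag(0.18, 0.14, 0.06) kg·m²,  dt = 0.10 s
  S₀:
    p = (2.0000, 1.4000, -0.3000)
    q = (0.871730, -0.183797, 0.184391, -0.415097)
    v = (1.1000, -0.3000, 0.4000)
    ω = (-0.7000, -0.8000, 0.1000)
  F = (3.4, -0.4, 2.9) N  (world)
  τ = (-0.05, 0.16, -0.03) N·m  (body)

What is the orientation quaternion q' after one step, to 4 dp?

q⊗(0,ω) = (0.0603646, -0.9238495, -0.3884364, 0.3632843)
updated quaternion q' = (0.8735, -0.2297, 0.1647, -0.3964)

q' = (0.8735, -0.2297, 0.1647, -0.3964)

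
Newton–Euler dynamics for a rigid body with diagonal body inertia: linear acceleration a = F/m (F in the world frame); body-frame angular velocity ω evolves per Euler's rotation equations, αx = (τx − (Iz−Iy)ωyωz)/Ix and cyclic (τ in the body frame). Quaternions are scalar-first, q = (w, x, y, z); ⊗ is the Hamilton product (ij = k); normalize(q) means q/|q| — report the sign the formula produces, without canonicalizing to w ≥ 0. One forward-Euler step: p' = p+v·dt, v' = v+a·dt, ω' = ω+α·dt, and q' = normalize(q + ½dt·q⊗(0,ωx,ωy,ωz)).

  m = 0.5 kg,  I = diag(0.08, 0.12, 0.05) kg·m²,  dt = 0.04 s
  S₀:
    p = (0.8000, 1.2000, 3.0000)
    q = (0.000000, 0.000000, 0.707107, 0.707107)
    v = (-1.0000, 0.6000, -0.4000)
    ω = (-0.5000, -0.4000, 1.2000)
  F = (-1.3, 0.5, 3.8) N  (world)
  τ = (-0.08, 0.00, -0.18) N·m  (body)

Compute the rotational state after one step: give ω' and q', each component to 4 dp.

ω' = (-0.5568, -0.3940, 1.0496)
q' = (-0.0113, 0.0226, 0.6998, 0.7139)

(τ − ω×Iω)/I = (-1.4200, 0.1500, -3.7600)
ω' = ω + α·dt = (-0.5568, -0.3940, 1.0496)
2q̇ = q⊗(0,ω) = (-0.5656856, 1.1313712, -0.3535535, 0.3535535)
q' = normalize(q + ½dt·q⊗(0,ω)) = (-0.0113, 0.0226, 0.6998, 0.7139)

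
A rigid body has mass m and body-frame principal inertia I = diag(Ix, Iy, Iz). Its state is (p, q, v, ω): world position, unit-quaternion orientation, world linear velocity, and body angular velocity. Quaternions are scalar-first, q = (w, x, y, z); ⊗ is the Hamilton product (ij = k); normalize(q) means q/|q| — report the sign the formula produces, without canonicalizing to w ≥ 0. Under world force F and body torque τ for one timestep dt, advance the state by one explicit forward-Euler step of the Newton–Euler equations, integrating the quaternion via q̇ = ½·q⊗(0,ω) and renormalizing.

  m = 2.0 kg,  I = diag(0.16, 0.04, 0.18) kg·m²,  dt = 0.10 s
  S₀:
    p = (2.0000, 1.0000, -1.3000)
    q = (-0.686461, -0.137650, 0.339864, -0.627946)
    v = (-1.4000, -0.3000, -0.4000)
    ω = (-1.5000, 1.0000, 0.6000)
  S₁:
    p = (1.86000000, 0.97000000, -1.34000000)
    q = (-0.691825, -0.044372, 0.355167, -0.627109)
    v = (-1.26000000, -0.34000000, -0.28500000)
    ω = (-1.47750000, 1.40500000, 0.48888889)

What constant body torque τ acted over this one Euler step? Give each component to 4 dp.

τ = (0.1200, 0.1800, -0.0200)

Δω = ω₁−ω₀ = (0.02250000, 0.40500000, -0.11111111)
ω₀×(Iω₀) = (0.0840, 0.0180, 0.1800)
applied torque τ = (0.1200, 0.1800, -0.0200)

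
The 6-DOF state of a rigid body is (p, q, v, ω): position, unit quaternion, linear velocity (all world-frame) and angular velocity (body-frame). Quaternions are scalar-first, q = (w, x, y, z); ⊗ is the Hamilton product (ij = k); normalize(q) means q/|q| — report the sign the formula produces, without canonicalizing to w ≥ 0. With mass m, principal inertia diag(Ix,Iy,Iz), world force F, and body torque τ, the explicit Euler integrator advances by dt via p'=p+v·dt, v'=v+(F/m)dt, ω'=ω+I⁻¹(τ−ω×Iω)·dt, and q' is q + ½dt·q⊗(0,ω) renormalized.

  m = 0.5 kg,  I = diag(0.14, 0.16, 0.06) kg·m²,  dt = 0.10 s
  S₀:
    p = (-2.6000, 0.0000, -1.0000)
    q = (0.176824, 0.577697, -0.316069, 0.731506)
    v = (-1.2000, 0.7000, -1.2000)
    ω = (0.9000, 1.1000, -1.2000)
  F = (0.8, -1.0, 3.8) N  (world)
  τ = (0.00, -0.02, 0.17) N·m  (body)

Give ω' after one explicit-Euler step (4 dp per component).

ω' = (0.8057, 1.1415, -0.9497)

gyro term ω×Iω = (0.1320, -0.0864, 0.0198)
α = I⁻¹(τ − ω×Iω) = (-0.9429, 0.4150, 2.5033)
ω' = ω + α·dt = (0.8057, 1.1415, -0.9497)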